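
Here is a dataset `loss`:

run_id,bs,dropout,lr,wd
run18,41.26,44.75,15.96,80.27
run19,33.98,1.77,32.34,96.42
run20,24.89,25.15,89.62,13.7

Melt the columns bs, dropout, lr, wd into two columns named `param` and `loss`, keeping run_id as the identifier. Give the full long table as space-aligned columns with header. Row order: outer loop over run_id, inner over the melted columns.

Each (run_id, column) pair becomes one row: 3 × 4 = 12 rows.
For example, (run18, bs) → loss=41.26.

run_id  param    loss 
run18   bs       41.26
run18   dropout  44.75
run18   lr       15.96
run18   wd       80.27
run19   bs       33.98
run19   dropout  1.77 
run19   lr       32.34
run19   wd       96.42
run20   bs       24.89
run20   dropout  25.15
run20   lr       89.62
run20   wd       13.7 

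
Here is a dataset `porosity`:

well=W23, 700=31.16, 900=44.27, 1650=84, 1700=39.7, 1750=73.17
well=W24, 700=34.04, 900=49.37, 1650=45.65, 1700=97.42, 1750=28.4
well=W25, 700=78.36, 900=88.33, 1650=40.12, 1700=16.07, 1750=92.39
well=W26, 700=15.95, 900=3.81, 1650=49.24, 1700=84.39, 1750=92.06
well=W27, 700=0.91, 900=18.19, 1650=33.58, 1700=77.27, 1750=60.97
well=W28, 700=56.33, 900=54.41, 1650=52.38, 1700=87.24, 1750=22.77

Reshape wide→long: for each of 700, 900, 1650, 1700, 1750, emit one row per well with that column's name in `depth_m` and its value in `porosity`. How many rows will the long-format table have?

30

6 well values × 5 melted columns = 30 rows.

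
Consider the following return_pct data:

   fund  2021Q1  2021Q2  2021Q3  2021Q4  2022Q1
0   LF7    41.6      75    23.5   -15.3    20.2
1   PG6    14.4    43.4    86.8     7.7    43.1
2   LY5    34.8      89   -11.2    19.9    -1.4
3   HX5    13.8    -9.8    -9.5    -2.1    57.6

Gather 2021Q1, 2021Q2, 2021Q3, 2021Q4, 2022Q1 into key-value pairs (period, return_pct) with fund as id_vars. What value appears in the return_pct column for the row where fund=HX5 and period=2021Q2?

Unpivoting turns each (fund, wide-column) pair into one long row.
The wide cell at row HX5, column 2021Q2 holds -9.8, so the long row (HX5, 2021Q2) has return_pct=-9.8.

-9.8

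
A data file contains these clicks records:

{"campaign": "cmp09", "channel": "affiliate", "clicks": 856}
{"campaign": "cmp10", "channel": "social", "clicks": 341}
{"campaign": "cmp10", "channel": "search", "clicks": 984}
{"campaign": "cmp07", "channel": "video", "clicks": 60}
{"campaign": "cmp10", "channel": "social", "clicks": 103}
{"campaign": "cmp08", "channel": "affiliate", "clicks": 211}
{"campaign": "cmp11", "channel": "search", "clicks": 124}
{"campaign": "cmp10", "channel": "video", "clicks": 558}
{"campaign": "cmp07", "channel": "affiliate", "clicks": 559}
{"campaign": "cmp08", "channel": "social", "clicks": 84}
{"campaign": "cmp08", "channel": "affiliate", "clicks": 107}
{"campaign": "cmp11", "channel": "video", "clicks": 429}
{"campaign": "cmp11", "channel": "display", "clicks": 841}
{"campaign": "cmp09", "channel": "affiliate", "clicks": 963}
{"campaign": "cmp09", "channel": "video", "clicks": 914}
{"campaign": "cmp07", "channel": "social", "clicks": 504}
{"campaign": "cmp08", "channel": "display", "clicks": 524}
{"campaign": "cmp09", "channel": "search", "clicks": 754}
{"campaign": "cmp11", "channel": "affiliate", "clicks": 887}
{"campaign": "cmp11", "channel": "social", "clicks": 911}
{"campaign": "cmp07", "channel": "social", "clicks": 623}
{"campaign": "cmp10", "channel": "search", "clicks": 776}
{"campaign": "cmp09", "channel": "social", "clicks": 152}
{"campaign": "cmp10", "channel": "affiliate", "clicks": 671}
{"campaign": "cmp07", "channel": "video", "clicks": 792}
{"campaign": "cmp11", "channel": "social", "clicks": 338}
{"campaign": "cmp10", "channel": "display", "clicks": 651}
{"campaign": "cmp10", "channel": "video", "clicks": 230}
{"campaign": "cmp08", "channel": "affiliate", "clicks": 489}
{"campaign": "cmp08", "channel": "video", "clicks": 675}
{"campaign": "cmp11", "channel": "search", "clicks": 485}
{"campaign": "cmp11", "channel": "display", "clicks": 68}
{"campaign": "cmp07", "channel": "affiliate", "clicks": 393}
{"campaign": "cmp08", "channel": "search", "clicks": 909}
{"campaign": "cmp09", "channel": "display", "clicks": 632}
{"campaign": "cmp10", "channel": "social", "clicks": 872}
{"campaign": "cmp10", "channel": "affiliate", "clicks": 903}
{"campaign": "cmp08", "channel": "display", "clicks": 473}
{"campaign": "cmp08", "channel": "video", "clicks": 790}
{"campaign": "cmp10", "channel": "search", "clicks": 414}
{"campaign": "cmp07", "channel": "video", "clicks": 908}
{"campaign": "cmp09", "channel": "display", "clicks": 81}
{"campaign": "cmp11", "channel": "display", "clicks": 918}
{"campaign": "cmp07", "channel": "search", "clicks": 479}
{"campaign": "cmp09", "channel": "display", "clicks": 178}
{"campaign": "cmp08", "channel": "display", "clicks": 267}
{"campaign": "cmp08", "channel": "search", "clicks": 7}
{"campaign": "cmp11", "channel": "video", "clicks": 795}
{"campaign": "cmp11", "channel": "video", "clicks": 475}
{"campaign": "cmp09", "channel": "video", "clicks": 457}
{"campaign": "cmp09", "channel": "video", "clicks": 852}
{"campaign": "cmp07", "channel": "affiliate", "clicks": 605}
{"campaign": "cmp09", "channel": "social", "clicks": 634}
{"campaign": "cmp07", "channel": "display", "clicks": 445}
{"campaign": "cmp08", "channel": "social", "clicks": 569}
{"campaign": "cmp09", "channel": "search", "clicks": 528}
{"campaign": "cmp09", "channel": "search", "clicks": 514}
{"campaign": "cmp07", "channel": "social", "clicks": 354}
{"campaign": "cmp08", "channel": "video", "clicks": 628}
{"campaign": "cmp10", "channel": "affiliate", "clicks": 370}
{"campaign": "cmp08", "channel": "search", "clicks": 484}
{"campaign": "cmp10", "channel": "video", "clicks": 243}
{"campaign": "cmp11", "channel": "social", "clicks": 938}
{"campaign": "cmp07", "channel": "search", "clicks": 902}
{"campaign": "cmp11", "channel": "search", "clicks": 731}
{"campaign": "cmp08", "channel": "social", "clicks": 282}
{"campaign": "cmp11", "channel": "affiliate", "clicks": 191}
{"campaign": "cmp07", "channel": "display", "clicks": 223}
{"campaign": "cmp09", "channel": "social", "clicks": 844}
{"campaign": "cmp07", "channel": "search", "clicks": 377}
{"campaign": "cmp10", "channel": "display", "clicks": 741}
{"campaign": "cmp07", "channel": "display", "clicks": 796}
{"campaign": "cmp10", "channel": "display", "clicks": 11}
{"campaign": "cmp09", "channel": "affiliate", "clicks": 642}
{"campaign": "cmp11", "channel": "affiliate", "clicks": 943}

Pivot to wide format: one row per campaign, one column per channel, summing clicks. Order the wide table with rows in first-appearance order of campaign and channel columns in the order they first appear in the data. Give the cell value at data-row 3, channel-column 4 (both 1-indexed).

1760

With rows in first-appearance order of campaign, row 3 is campaign=cmp07. channel columns in first-appearance order: affiliate, social, search, video, display; column 4 is video.
Long rows with campaign=cmp07, channel=video: 60 + 792 + 908 = 1760.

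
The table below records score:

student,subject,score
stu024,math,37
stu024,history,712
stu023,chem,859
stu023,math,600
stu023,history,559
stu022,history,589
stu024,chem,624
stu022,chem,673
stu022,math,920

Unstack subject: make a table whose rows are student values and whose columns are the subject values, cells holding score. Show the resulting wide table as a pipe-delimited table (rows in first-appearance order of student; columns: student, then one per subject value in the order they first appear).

| student | math | history | chem |
| stu024 | 37 | 712 | 624 |
| stu023 | 600 | 559 | 859 |
| stu022 | 920 | 589 | 673 |

Columns: student plus the 3 distinct subject values (math, history, chem).
For example, row stu024 column math takes score=37 from the long row (stu024, math).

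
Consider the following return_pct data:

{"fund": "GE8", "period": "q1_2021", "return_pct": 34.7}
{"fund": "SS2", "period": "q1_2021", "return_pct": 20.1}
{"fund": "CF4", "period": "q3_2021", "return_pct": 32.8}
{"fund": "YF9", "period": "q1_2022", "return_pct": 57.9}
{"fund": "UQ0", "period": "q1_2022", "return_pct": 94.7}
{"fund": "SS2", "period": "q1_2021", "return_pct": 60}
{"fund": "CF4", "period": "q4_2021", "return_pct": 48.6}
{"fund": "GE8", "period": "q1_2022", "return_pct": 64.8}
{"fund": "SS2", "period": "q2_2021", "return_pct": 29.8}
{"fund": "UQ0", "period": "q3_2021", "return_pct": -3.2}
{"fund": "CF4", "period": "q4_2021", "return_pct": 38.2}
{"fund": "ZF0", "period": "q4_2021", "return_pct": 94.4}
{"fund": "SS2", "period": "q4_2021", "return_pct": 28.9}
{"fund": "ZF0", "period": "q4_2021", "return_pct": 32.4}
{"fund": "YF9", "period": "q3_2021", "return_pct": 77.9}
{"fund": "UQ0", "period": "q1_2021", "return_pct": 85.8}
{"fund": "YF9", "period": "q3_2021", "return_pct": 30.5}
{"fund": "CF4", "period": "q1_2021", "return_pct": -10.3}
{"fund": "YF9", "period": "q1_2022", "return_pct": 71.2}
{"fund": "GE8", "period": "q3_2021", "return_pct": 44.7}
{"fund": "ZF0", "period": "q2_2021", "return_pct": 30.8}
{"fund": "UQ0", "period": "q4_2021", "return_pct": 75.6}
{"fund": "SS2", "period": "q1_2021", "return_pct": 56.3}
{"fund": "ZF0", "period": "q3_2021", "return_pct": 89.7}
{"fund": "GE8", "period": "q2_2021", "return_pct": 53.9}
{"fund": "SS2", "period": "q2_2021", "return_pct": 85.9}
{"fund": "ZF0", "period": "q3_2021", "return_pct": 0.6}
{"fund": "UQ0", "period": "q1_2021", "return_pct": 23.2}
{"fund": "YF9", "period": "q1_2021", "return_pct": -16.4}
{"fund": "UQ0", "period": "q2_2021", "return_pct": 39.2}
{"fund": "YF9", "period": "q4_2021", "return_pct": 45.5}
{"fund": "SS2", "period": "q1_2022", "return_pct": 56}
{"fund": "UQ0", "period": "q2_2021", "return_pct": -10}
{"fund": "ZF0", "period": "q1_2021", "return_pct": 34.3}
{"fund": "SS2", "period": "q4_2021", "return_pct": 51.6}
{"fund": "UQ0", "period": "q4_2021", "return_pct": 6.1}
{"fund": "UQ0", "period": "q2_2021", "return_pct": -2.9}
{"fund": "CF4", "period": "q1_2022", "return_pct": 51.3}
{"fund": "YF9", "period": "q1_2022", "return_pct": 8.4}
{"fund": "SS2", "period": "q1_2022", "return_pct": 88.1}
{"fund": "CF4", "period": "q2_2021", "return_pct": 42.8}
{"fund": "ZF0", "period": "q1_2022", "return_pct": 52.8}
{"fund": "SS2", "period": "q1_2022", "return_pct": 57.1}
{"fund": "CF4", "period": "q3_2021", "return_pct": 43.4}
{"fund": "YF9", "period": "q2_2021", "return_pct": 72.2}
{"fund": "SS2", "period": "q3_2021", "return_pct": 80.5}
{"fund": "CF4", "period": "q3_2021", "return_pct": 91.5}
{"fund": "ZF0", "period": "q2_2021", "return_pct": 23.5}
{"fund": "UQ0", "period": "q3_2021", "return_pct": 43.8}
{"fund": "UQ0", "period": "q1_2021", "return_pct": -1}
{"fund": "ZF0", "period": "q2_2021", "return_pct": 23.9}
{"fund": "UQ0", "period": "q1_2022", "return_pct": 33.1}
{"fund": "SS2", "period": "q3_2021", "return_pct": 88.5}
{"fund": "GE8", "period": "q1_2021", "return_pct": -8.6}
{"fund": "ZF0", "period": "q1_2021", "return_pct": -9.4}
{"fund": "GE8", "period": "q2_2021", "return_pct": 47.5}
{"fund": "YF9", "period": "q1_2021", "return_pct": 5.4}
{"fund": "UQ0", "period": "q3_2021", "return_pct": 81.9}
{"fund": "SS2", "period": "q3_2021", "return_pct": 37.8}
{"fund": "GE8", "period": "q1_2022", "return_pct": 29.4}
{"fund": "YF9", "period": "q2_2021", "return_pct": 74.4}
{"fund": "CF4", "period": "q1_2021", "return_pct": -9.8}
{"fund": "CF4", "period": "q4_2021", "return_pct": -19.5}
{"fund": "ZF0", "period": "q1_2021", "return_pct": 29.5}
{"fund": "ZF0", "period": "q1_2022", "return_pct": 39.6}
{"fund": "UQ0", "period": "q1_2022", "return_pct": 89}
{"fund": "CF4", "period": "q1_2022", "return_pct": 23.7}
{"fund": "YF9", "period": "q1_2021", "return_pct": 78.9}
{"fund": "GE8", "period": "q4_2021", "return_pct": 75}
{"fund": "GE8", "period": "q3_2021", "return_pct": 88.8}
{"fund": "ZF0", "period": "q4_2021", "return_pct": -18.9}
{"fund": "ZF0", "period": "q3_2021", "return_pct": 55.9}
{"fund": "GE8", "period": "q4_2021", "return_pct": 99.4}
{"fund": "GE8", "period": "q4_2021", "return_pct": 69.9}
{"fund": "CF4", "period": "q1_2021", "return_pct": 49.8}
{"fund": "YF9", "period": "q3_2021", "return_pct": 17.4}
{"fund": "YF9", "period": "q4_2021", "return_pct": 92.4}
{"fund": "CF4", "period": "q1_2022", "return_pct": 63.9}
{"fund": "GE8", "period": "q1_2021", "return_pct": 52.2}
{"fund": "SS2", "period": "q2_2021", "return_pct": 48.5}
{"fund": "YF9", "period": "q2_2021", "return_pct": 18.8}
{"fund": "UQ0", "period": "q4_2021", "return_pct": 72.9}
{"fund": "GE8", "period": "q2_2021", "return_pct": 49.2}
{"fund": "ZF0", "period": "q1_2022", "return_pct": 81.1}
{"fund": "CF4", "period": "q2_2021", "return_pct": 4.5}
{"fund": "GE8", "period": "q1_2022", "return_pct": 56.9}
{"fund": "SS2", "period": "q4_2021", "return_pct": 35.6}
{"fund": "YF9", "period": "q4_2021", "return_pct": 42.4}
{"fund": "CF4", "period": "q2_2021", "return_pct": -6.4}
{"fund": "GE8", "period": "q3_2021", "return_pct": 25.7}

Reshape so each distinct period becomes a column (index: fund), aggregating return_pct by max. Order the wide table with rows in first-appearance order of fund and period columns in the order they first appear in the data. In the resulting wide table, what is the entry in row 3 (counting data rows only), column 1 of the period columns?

With rows in first-appearance order of fund, row 3 is fund=CF4. period columns in first-appearance order: q1_2021, q3_2021, q1_2022, q4_2021, q2_2021; column 1 is q1_2021.
Long rows with fund=CF4, period=q1_2021: max(-10.3, -9.8, 49.8) = 49.8.

49.8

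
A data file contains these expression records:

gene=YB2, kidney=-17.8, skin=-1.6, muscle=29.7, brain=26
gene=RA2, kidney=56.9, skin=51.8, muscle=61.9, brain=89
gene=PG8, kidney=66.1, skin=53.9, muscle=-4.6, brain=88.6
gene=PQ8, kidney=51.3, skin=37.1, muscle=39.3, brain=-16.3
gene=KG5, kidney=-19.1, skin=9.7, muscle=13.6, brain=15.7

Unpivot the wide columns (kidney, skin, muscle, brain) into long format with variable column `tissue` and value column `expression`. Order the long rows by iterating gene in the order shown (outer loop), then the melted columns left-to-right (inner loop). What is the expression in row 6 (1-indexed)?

51.8

20 rows total (5 × 4). Row 6: index ⌊(6-1)/4⌋ = 1 into gene → RA2; (6-1) mod 4 = 1 into the melted columns → skin.
So row 6 is (RA2, skin, 51.8); expression = 51.8.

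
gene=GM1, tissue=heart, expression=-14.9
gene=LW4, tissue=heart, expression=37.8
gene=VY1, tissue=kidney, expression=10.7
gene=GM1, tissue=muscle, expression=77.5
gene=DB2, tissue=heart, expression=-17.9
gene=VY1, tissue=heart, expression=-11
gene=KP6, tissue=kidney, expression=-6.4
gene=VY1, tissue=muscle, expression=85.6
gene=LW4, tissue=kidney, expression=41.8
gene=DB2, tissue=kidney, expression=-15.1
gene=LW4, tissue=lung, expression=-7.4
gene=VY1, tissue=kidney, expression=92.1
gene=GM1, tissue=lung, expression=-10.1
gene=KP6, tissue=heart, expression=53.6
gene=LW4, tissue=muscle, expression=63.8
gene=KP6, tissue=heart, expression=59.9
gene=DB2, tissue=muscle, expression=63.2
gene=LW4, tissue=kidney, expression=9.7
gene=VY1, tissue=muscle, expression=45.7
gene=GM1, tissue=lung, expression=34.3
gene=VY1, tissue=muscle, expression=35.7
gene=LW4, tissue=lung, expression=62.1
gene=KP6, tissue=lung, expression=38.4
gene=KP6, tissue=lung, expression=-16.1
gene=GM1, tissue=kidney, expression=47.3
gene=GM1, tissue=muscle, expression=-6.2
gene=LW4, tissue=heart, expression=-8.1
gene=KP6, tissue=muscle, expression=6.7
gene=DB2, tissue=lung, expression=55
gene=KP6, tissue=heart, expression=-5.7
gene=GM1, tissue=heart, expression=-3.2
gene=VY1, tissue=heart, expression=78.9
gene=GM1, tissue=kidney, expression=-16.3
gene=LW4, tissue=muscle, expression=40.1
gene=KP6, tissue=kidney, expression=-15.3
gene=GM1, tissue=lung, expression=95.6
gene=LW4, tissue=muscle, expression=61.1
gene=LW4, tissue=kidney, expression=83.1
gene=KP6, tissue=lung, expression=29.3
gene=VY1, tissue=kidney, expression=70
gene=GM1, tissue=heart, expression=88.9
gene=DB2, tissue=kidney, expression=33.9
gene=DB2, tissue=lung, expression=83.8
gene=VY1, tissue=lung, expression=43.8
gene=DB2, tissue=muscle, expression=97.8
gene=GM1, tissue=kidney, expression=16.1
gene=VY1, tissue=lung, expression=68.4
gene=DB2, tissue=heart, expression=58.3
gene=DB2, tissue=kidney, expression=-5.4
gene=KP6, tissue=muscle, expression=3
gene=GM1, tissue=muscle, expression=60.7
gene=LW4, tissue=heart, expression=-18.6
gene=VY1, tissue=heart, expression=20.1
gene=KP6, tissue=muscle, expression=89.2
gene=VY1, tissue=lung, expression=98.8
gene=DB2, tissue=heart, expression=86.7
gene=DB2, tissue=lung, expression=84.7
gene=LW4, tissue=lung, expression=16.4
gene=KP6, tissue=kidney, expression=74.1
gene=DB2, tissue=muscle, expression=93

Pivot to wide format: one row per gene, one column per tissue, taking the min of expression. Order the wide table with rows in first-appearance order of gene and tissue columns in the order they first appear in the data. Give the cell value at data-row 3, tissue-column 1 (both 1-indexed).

With rows in first-appearance order of gene, row 3 is gene=VY1. tissue columns in first-appearance order: heart, kidney, muscle, lung; column 1 is heart.
Long rows with gene=VY1, tissue=heart: min(-11, 78.9, 20.1) = -11.

-11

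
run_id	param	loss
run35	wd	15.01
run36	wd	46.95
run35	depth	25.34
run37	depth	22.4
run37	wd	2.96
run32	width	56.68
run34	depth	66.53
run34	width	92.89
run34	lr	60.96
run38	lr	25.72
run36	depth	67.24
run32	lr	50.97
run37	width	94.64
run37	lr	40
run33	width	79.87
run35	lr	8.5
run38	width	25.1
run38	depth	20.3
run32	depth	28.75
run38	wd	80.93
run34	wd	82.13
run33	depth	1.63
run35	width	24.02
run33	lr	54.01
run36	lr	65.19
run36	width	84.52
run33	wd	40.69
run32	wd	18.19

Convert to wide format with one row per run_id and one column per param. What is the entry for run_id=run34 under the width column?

Wide layout: rows indexed by run_id, columns are the 4 distinct param values (wd, depth, width, lr).
Cell (run_id=run34, param=width) draws from the long row where run_id=run34 and param=width, which has loss=92.89.

92.89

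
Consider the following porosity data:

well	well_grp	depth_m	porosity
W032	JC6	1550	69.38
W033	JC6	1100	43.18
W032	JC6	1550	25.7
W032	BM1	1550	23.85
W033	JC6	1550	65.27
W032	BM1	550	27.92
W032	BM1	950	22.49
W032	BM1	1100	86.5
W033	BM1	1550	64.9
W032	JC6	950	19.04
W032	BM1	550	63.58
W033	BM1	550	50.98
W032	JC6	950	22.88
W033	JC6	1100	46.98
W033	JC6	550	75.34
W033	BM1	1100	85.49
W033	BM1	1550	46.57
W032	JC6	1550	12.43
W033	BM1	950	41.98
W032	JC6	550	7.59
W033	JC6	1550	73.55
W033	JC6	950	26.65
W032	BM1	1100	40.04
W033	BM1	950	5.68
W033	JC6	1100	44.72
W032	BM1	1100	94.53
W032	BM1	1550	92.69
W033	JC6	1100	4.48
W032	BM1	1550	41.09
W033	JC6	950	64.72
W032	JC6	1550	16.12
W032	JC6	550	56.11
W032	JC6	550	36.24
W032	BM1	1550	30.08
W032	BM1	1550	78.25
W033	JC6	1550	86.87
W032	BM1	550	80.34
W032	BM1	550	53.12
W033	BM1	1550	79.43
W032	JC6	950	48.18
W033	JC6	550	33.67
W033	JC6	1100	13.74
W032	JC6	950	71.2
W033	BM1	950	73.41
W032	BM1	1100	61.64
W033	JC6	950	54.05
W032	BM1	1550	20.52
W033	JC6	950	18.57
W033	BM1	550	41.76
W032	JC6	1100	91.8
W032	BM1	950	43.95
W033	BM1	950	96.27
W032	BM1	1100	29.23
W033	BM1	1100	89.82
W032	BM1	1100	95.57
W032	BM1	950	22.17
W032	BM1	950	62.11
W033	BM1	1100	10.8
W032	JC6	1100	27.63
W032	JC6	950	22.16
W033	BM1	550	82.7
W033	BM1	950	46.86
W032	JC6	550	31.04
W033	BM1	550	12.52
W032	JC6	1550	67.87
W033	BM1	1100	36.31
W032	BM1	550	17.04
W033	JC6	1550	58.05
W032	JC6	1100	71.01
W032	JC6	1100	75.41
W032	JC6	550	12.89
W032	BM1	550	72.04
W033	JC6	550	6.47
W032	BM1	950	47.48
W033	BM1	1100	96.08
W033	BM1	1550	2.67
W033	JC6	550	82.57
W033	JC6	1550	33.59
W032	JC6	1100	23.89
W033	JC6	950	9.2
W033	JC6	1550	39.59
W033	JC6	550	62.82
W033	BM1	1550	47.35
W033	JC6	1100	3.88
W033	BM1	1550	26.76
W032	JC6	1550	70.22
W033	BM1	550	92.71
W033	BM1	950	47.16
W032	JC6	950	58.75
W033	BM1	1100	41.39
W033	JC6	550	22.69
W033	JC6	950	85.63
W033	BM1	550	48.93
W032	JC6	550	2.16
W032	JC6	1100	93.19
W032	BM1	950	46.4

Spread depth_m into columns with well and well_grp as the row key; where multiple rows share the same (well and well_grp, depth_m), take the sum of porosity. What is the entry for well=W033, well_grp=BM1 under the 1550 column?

Rows with well=W033, well_grp=BM1 and depth_m=1550: porosity values are 64.9, 46.57, 79.43, 2.67, 47.35, 26.76.
64.9 + 46.57 + 79.43 + 2.67 + 47.35 + 26.76 = 267.68.

267.68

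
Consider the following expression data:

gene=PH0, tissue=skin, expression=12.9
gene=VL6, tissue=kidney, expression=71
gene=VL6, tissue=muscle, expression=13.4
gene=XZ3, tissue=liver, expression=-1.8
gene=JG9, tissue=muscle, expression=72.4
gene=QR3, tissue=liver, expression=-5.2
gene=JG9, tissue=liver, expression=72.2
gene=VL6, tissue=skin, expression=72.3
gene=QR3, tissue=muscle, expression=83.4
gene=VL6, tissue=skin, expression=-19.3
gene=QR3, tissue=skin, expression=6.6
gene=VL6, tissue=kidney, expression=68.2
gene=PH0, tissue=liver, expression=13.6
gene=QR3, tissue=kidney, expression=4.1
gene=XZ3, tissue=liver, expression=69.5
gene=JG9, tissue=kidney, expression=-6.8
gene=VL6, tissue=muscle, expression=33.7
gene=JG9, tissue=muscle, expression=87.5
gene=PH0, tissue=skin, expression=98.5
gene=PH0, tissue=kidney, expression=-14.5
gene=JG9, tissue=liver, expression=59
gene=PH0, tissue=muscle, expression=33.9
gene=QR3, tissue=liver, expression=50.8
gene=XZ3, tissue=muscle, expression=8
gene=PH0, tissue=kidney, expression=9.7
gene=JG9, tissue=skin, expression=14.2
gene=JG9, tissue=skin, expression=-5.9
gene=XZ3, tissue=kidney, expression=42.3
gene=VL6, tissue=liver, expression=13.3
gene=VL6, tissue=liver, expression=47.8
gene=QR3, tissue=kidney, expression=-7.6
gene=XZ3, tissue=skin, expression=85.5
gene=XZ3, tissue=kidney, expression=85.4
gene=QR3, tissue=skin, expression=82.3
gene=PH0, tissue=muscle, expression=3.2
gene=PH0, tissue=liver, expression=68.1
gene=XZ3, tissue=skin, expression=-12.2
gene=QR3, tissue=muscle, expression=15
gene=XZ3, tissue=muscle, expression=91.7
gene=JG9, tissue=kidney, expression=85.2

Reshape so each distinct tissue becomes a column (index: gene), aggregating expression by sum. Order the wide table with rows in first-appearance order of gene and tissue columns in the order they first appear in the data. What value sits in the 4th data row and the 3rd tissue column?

159.9

With rows in first-appearance order of gene, row 4 is gene=JG9. tissue columns in first-appearance order: skin, kidney, muscle, liver; column 3 is muscle.
Long rows with gene=JG9, tissue=muscle: 72.4 + 87.5 = 159.9.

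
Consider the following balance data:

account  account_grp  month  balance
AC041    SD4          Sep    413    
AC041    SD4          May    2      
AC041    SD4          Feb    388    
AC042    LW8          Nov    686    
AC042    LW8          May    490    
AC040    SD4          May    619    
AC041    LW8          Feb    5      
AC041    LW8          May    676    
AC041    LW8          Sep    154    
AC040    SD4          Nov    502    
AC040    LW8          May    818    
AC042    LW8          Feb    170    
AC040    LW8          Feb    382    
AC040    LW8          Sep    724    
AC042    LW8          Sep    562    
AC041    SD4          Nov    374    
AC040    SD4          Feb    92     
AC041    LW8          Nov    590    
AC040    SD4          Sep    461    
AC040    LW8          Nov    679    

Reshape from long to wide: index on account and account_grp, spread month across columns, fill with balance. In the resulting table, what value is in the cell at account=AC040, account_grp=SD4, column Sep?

Wide layout: rows indexed by account and account_grp, columns are the 4 distinct month values (Sep, May, Feb, Nov).
Cell (account=AC040, account_grp=SD4, month=Sep) draws from the long row where account=AC040, account_grp=SD4 and month=Sep, which has balance=461.

461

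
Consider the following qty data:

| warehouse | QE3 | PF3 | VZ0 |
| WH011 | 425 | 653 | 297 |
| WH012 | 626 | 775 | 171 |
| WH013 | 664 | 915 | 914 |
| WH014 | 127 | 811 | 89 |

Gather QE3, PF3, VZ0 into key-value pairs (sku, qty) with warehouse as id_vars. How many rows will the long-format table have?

4 warehouse values × 3 melted columns = 12 rows.

12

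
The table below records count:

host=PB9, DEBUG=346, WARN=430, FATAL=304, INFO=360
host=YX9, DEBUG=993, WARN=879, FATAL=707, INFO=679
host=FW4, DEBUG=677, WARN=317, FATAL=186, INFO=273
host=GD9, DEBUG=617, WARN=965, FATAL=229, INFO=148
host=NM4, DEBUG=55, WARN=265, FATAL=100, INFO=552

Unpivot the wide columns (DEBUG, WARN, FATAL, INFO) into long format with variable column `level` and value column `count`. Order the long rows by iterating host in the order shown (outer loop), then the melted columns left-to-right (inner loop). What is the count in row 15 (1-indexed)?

20 rows total (5 × 4). Row 15: index ⌊(15-1)/4⌋ = 3 into host → GD9; (15-1) mod 4 = 2 into the melted columns → FATAL.
So row 15 is (GD9, FATAL, 229); count = 229.

229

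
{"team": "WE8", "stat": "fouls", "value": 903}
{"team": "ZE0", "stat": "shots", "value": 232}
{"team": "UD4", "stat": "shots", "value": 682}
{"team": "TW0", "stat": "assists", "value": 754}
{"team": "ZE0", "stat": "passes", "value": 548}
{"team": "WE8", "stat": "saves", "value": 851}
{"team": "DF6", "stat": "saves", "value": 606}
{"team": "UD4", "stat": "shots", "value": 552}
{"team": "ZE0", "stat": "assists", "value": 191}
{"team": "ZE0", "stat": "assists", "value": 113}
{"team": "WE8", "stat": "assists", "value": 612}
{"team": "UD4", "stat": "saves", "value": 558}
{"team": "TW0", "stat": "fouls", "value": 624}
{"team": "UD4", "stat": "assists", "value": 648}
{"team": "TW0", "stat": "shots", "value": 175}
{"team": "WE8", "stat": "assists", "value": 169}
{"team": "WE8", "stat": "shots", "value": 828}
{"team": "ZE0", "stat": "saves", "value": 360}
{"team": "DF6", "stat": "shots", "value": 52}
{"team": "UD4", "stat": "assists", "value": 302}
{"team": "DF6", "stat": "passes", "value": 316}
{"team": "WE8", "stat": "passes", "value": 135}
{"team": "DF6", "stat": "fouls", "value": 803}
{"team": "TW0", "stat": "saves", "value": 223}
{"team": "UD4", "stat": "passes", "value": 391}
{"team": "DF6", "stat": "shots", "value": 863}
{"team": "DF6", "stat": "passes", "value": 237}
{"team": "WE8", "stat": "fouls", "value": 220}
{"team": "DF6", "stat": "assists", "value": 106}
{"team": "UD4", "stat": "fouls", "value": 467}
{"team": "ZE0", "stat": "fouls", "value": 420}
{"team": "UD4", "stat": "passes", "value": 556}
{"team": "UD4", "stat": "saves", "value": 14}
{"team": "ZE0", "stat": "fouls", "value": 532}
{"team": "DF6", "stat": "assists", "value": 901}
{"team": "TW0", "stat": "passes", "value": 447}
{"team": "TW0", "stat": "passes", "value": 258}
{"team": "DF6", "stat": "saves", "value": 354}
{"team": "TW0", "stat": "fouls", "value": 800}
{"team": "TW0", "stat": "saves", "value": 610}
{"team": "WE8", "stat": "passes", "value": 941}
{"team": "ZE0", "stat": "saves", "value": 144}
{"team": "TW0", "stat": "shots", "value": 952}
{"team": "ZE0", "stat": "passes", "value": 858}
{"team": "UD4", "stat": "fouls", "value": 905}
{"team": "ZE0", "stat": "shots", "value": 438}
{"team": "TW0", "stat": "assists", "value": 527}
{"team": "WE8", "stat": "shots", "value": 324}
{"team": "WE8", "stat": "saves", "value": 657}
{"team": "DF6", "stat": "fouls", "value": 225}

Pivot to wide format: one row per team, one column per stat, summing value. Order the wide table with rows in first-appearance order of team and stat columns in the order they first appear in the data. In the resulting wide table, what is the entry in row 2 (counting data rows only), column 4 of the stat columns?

1406

With rows in first-appearance order of team, row 2 is team=ZE0. stat columns in first-appearance order: fouls, shots, assists, passes, saves; column 4 is passes.
Long rows with team=ZE0, stat=passes: 548 + 858 = 1406.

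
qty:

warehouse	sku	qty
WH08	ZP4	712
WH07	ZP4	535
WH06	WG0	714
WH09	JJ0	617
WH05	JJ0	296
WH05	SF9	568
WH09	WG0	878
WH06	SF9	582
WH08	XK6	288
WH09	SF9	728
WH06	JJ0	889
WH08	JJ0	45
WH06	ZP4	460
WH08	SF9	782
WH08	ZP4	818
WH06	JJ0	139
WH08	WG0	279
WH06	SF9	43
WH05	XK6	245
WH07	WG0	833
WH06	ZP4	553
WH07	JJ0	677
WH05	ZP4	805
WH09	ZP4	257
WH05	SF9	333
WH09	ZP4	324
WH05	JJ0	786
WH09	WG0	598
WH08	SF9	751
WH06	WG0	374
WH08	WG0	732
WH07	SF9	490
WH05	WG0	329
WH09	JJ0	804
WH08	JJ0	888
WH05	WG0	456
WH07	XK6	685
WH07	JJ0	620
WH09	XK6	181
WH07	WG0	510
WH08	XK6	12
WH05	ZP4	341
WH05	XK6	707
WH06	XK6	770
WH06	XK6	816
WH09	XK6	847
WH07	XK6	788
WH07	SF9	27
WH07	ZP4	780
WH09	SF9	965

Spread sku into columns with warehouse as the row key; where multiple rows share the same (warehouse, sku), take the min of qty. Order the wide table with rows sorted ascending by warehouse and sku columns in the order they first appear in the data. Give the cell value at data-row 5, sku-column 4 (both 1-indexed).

728

With rows sorted ascending by warehouse, row 5 is warehouse=WH09. sku columns in first-appearance order: ZP4, WG0, JJ0, SF9, XK6; column 4 is SF9.
Long rows with warehouse=WH09, sku=SF9: min(728, 965) = 728.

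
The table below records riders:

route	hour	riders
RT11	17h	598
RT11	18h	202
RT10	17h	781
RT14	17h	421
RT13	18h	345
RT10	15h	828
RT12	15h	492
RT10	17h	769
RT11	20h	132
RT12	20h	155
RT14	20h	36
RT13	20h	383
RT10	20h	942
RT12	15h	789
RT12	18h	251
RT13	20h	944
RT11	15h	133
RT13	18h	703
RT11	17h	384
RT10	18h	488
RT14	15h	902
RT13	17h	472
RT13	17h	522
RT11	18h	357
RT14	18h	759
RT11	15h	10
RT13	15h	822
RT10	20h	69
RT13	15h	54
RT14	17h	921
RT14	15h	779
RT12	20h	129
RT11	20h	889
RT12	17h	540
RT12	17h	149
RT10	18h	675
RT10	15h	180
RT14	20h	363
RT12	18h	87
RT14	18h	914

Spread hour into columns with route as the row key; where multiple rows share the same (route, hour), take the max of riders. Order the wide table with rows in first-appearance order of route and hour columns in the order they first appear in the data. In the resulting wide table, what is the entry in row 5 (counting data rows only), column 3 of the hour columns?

789

With rows in first-appearance order of route, row 5 is route=RT12. hour columns in first-appearance order: 17h, 18h, 15h, 20h; column 3 is 15h.
Long rows with route=RT12, hour=15h: max(492, 789) = 789.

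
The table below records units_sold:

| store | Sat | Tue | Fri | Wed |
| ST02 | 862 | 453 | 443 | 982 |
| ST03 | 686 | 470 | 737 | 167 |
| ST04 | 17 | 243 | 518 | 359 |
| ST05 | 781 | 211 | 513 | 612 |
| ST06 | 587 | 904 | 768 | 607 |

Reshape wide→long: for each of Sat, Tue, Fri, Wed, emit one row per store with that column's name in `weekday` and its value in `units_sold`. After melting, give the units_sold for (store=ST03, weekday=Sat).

Unpivoting turns each (store, wide-column) pair into one long row.
The wide cell at row ST03, column Sat holds 686, so the long row (ST03, Sat) has units_sold=686.

686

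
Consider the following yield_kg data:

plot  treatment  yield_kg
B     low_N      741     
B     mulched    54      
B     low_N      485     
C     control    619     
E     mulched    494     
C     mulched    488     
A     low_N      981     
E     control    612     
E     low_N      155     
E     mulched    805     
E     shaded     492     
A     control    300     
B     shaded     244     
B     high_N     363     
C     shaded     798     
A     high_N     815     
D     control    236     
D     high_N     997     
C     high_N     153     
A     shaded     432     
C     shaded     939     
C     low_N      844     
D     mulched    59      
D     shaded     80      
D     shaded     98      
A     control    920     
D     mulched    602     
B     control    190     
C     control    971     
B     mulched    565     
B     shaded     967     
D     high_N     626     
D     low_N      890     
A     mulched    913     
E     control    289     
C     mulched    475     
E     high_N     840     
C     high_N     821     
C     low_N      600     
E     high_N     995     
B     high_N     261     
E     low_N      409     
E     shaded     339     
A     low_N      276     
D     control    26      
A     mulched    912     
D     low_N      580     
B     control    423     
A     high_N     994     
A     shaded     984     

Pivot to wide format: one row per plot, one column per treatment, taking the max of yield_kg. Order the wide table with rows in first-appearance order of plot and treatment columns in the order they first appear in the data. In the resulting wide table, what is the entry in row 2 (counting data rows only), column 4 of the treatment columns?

With rows in first-appearance order of plot, row 2 is plot=C. treatment columns in first-appearance order: low_N, mulched, control, shaded, high_N; column 4 is shaded.
Long rows with plot=C, treatment=shaded: max(798, 939) = 939.

939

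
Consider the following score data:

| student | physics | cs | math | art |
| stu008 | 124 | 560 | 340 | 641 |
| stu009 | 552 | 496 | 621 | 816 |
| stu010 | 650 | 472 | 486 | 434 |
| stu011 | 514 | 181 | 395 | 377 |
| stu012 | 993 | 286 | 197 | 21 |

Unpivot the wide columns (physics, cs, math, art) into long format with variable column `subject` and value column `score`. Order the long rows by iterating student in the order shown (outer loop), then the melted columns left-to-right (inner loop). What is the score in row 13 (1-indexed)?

20 rows total (5 × 4). Row 13: index ⌊(13-1)/4⌋ = 3 into student → stu011; (13-1) mod 4 = 0 into the melted columns → physics.
So row 13 is (stu011, physics, 514); score = 514.

514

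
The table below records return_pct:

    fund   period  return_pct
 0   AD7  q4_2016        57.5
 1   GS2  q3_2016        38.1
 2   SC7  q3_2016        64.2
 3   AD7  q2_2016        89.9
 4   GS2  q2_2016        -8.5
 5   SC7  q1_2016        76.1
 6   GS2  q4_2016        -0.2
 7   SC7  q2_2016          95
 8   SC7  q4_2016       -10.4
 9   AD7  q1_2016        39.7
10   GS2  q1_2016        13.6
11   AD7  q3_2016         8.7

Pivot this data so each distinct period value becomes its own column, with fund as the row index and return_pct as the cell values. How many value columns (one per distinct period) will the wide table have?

4 distinct period values: q1_2016, q2_2016, q3_2016, q4_2016.

4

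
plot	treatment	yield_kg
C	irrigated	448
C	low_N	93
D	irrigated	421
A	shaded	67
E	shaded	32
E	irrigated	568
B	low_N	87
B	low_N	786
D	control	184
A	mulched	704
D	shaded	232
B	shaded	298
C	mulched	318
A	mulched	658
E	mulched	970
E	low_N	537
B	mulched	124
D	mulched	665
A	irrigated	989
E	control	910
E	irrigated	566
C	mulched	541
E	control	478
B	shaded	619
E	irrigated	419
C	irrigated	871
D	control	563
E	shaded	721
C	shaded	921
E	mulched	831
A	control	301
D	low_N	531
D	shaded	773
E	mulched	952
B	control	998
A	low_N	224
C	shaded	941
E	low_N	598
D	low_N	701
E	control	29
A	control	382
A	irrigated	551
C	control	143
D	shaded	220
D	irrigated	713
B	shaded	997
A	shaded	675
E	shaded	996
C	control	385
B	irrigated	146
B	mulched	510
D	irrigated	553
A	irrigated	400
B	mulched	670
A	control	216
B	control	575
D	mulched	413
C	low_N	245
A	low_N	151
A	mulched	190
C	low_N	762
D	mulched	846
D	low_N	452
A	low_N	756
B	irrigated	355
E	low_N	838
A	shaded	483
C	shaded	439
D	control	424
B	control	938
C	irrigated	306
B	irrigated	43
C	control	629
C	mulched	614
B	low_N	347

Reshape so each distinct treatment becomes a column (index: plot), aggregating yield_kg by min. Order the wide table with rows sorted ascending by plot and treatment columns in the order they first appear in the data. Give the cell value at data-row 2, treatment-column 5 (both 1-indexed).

With rows sorted ascending by plot, row 2 is plot=B. treatment columns in first-appearance order: irrigated, low_N, shaded, control, mulched; column 5 is mulched.
Long rows with plot=B, treatment=mulched: min(124, 510, 670) = 124.

124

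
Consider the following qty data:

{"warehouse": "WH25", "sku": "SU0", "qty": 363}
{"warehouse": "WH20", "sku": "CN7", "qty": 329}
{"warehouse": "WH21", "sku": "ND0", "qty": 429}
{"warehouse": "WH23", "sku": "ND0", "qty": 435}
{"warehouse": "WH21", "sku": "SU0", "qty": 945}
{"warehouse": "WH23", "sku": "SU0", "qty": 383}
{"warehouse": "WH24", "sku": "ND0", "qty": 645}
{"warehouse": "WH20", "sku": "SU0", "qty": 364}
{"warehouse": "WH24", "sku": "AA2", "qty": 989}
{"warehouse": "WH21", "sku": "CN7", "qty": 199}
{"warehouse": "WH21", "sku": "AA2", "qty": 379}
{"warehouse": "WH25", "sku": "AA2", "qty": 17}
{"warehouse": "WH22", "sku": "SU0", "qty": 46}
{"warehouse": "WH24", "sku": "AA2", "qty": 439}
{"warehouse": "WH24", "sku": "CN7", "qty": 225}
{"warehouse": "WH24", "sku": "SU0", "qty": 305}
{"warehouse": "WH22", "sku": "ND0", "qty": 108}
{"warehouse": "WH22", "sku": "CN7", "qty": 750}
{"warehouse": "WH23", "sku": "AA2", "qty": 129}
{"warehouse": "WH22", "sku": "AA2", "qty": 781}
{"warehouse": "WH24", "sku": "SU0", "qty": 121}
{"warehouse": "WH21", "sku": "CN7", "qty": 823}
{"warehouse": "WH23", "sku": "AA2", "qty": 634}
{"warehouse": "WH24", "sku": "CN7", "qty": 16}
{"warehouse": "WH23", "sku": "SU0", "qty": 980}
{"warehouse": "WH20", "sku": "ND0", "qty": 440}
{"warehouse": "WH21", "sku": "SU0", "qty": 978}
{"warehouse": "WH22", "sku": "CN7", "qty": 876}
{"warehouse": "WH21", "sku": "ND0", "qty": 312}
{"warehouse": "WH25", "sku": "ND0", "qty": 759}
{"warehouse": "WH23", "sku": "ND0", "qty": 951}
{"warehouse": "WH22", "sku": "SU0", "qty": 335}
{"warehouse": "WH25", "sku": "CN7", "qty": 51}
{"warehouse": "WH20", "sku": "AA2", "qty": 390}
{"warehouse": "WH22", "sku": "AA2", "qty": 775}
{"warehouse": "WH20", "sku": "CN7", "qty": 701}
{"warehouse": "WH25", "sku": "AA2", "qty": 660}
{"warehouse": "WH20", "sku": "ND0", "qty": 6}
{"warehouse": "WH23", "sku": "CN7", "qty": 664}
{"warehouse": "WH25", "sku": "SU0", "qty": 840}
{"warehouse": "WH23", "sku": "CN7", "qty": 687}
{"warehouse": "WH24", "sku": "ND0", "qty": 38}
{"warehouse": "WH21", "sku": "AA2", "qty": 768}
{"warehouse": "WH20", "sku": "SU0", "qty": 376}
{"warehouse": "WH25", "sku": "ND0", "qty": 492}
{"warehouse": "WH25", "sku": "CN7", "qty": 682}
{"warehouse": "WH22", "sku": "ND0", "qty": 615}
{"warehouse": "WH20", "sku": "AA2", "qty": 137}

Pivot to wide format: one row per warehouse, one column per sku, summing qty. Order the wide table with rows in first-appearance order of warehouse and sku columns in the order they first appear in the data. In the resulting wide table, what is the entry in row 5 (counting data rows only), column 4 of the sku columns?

1428

With rows in first-appearance order of warehouse, row 5 is warehouse=WH24. sku columns in first-appearance order: SU0, CN7, ND0, AA2; column 4 is AA2.
Long rows with warehouse=WH24, sku=AA2: 989 + 439 = 1428.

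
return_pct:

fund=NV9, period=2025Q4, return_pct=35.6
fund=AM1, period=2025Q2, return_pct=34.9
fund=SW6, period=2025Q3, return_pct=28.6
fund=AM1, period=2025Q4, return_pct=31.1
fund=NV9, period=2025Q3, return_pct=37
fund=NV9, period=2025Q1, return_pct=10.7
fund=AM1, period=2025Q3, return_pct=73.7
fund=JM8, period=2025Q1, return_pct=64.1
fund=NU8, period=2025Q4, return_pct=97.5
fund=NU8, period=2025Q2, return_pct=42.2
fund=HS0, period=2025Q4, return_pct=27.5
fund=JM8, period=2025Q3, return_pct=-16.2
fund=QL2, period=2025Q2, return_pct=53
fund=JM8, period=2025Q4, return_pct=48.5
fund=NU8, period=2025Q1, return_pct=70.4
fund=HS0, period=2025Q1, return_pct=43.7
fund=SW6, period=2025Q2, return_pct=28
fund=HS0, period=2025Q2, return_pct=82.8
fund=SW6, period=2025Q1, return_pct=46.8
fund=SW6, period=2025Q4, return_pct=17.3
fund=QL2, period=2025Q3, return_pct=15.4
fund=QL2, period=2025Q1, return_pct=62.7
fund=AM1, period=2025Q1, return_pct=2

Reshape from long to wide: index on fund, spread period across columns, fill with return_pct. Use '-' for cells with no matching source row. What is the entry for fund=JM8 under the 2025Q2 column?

-

No long-format row has fund=JM8 and period=2025Q2, so the cell is -.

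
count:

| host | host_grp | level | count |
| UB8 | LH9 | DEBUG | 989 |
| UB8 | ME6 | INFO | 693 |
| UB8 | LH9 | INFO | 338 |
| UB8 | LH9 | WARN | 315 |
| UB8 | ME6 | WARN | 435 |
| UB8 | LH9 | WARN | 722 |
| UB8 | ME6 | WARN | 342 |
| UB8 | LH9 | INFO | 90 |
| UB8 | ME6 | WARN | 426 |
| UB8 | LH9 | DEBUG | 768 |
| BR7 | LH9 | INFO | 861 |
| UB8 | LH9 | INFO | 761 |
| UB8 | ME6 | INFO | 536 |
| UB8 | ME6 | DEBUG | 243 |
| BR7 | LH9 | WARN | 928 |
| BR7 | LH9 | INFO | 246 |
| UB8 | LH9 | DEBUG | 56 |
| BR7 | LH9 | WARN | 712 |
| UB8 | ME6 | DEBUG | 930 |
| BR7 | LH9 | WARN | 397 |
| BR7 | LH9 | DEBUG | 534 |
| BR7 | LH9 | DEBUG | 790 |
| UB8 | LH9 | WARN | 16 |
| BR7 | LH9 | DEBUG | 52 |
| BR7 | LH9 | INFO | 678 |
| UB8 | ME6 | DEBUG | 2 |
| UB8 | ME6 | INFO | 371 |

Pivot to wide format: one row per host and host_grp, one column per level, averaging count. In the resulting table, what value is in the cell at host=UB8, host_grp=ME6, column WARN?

Rows with host=UB8, host_grp=ME6 and level=WARN: count values are 435, 342, 426.
(435 + 342 + 426) / 3 = 401.

401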